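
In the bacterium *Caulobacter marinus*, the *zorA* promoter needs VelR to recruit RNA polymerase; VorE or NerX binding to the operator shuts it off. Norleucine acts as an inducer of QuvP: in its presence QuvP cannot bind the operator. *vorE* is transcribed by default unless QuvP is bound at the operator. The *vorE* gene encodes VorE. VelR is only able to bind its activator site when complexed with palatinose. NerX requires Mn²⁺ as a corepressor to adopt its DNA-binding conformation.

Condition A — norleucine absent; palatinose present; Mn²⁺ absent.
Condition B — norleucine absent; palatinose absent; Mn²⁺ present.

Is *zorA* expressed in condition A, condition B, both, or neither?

A only

Condition A:
Norleucine is absent, so QuvP is active.
With repressor QuvP bound, *vorE* is not transcribed.
So VorE is not produced.
Palatinose is present, so VelR is active.
Mn²⁺ is absent, so NerX is inactive.
No repressor is bound and VelR is active, so *zorA* is transcribed.
→ *zorA* is ON in A.
Condition B:
Norleucine is absent, so QuvP is active.
With repressor QuvP bound, *vorE* is not transcribed.
So VorE is not produced.
Palatinose is absent, so VelR is inactive.
Mn²⁺ is present, so NerX is active.
With repressor NerX bound, *zorA* is not transcribed.
→ *zorA* is OFF in B.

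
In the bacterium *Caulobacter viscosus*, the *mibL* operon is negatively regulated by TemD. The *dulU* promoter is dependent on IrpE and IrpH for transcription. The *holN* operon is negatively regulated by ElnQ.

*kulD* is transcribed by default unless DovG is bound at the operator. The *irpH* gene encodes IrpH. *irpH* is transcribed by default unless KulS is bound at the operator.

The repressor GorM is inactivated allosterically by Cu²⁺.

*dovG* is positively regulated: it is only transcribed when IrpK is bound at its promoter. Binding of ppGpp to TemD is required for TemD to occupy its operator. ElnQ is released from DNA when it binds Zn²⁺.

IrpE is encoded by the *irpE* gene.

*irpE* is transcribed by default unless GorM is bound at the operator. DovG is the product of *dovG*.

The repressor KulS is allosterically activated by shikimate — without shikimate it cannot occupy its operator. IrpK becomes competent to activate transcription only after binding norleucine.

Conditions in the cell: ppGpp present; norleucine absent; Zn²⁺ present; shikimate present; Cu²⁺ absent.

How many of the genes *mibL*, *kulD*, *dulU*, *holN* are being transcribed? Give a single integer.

2

ppGpp is present, so TemD is active.
With repressor TemD bound, *mibL* is not transcribed.
→ *mibL* is OFF.
Norleucine is absent, so IrpK is inactive.
Required activator IrpK is absent, so *dovG* is not transcribed.
So DovG is not produced.
With no repressor bound, *kulD* is transcribed.
→ *kulD* is ON.
Cu²⁺ is absent, so GorM is active.
With repressor GorM bound, *irpE* is not transcribed.
So IrpE is not produced.
Shikimate is present, so KulS is active.
With repressor KulS bound, *irpH* is not transcribed.
So IrpH is not produced.
Required activator IrpE is absent, so *dulU* is not transcribed.
→ *dulU* is OFF.
Zn²⁺ is present, so ElnQ is inactive.
With no repressor bound, *holN* is transcribed.
→ *holN* is ON.
2 of the 4 genes are transcribed.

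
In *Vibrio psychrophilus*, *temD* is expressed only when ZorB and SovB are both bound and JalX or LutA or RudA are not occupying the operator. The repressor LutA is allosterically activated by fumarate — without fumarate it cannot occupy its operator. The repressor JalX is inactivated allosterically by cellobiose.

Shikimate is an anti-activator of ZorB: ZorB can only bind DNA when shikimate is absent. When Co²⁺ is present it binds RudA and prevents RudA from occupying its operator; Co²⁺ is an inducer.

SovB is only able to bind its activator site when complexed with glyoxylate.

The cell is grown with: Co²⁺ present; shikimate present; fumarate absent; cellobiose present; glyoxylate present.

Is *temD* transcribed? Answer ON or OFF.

OFF

Cellobiose is present, so JalX is inactive.
Shikimate is present, so ZorB is inactive.
Fumarate is absent, so LutA is inactive.
Glyoxylate is present, so SovB is active.
Co²⁺ is present, so RudA is inactive.
Required activator ZorB is absent, so *temD* is not transcribed.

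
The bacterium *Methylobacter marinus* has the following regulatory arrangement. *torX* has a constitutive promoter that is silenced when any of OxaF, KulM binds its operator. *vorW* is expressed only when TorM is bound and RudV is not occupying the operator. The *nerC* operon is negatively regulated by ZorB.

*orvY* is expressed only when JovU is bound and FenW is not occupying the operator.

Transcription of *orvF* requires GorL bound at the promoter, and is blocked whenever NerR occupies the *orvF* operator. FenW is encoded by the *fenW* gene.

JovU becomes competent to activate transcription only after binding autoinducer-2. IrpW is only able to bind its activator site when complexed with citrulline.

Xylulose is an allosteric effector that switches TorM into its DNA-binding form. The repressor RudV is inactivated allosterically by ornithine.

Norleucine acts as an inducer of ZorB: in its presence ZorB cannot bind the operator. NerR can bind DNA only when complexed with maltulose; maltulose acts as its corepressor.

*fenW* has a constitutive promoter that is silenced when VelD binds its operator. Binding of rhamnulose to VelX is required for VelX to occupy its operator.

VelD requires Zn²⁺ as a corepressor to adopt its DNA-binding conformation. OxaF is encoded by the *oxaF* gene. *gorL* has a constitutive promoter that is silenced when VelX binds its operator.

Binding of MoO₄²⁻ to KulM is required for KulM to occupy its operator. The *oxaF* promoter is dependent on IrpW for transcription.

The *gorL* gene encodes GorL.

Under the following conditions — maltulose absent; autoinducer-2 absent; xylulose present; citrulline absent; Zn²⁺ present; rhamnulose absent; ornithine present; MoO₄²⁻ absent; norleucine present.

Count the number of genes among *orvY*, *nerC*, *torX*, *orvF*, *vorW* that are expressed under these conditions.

4

Autoinducer-2 is absent, so JovU is inactive.
Zn²⁺ is present, so VelD is active.
With repressor VelD bound, *fenW* is not transcribed.
So FenW is not produced.
Required activator JovU is absent, so *orvY* is not transcribed.
→ *orvY* is OFF.
Norleucine is present, so ZorB is inactive.
With no repressor bound, *nerC* is transcribed.
→ *nerC* is ON.
Citrulline is absent, so IrpW is inactive.
Required activator IrpW is absent, so *oxaF* is not transcribed.
So OxaF is not produced.
MoO₄²⁻ is absent, so KulM is inactive.
With no repressor bound, *torX* is transcribed.
→ *torX* is ON.
Maltulose is absent, so NerR is inactive.
Rhamnulose is absent, so VelX is inactive.
With no repressor bound, *gorL* is transcribed.
So GorL is produced and active.
No repressor is bound and GorL is active, so *orvF* is transcribed.
→ *orvF* is ON.
Ornithine is present, so RudV is inactive.
Xylulose is present, so TorM is active.
No repressor is bound and TorM is active, so *vorW* is transcribed.
→ *vorW* is ON.
4 of the 5 genes are transcribed.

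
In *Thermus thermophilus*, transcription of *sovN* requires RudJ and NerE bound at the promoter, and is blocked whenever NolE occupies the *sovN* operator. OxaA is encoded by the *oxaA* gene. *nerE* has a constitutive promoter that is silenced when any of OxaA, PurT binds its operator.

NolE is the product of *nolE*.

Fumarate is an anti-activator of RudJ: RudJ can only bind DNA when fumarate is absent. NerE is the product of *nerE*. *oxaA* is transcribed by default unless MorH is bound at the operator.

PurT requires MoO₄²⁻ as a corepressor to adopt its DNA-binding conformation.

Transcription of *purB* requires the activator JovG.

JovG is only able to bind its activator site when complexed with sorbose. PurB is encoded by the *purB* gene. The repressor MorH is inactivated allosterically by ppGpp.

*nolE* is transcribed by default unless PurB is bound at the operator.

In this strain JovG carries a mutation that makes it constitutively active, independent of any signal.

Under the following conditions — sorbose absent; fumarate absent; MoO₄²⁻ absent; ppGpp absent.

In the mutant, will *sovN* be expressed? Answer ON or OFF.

ON

Fumarate is absent, so RudJ is active.
ppGpp is absent, so MorH is active.
With repressor MorH bound, *oxaA* is not transcribed.
So OxaA is not produced.
MoO₄²⁻ is absent, so PurT is inactive.
With no repressor bound, *nerE* is transcribed.
So NerE is produced and active.
JovG is constitutively active in this strain.
No repressor is bound and JovG is active, so *purB* is transcribed.
So PurB is produced and active.
With repressor PurB bound, *nolE* is not transcribed.
So NolE is not produced.
No repressor is bound and RudJ and NerE are active, so *sovN* is transcribed.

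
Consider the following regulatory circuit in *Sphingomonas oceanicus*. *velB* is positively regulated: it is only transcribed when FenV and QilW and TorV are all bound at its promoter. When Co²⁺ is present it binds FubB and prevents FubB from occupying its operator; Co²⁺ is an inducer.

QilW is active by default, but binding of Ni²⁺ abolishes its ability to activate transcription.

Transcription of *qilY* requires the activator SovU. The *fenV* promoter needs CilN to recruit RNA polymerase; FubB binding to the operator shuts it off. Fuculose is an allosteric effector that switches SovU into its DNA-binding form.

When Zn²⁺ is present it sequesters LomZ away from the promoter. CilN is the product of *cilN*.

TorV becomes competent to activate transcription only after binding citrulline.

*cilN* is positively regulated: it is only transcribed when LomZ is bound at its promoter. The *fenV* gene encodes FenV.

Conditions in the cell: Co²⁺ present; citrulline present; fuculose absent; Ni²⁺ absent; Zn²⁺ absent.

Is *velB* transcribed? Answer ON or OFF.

ON

Zn²⁺ is absent, so LomZ is active.
No repressor is bound and LomZ is active, so *cilN* is transcribed.
So CilN is produced and active.
Co²⁺ is present, so FubB is inactive.
No repressor is bound and CilN is active, so *fenV* is transcribed.
So FenV is produced and active.
Ni²⁺ is absent, so QilW is active.
Citrulline is present, so TorV is active.
No repressor is bound and FenV and QilW and TorV are active, so *velB* is transcribed.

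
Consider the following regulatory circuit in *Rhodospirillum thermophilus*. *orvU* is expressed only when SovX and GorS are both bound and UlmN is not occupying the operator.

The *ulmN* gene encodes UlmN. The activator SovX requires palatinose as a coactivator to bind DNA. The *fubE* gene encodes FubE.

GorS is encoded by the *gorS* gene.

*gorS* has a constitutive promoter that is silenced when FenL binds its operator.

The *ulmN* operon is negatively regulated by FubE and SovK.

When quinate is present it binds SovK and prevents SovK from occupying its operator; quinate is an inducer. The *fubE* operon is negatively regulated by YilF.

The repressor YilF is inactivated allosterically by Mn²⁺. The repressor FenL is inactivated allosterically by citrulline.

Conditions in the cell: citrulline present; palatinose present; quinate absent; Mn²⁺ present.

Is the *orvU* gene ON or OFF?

ON

Palatinose is present, so SovX is active.
Citrulline is present, so FenL is inactive.
With no repressor bound, *gorS* is transcribed.
So GorS is produced and active.
Mn²⁺ is present, so YilF is inactive.
With no repressor bound, *fubE* is transcribed.
So FubE is produced and active.
Quinate is absent, so SovK is active.
With repressor FubE bound, *ulmN* is not transcribed.
So UlmN is not produced.
No repressor is bound and SovX and GorS are active, so *orvU* is transcribed.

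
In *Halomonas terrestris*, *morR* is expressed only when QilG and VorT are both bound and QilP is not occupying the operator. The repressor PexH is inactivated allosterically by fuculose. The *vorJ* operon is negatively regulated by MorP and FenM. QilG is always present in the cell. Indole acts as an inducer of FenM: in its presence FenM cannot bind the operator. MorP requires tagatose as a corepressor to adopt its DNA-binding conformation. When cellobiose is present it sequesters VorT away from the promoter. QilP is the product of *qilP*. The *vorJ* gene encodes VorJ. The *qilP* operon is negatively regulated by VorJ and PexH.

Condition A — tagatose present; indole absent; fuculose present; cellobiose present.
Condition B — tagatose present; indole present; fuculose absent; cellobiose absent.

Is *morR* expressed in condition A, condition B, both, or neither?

B only

Condition A:
QilG is produced constitutively and is active.
Tagatose is present, so MorP is active.
Indole is absent, so FenM is active.
With repressor MorP bound, *vorJ* is not transcribed.
So VorJ is not produced.
Fuculose is present, so PexH is inactive.
With no repressor bound, *qilP* is transcribed.
So QilP is produced and active.
Cellobiose is present, so VorT is inactive.
With repressor QilP bound, *morR* is not transcribed.
→ *morR* is OFF in A.
Condition B:
QilG is produced constitutively and is active.
Tagatose is present, so MorP is active.
Indole is present, so FenM is inactive.
With repressor MorP bound, *vorJ* is not transcribed.
So VorJ is not produced.
Fuculose is absent, so PexH is active.
With repressor PexH bound, *qilP* is not transcribed.
So QilP is not produced.
Cellobiose is absent, so VorT is active.
No repressor is bound and QilG and VorT are active, so *morR* is transcribed.
→ *morR* is ON in B.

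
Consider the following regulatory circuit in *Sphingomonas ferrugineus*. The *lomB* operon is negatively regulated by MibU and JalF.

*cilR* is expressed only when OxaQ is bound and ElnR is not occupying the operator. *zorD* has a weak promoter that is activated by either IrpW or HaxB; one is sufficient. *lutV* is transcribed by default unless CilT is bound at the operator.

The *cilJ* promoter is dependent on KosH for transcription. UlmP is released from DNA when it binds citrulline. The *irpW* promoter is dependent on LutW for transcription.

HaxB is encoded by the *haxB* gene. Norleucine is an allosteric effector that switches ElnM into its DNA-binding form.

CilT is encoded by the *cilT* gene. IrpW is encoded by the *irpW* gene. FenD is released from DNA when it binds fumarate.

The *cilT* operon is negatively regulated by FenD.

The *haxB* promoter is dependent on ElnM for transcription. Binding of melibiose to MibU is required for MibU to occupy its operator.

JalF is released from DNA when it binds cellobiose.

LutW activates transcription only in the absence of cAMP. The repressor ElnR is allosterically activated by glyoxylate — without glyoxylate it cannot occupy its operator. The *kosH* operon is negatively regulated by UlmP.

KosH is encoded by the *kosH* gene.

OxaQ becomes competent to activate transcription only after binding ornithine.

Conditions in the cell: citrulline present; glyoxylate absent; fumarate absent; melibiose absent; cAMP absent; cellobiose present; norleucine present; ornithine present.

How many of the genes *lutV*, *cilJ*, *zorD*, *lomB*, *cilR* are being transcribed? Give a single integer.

Fumarate is absent, so FenD is active.
With repressor FenD bound, *cilT* is not transcribed.
So CilT is not produced.
With no repressor bound, *lutV* is transcribed.
→ *lutV* is ON.
Citrulline is present, so UlmP is inactive.
With no repressor bound, *kosH* is transcribed.
So KosH is produced and active.
No repressor is bound and KosH is active, so *cilJ* is transcribed.
→ *cilJ* is ON.
cAMP is absent, so LutW is active.
No repressor is bound and LutW is active, so *irpW* is transcribed.
So IrpW is produced and active.
Norleucine is present, so ElnM is active.
No repressor is bound and ElnM is active, so *haxB* is transcribed.
So HaxB is produced and active.
Activator IrpW is present, so *zorD* is transcribed.
→ *zorD* is ON.
Melibiose is absent, so MibU is inactive.
Cellobiose is present, so JalF is inactive.
With no repressor bound, *lomB* is transcribed.
→ *lomB* is ON.
Ornithine is present, so OxaQ is active.
Glyoxylate is absent, so ElnR is inactive.
No repressor is bound and OxaQ is active, so *cilR* is transcribed.
→ *cilR* is ON.
5 of the 5 genes are transcribed.

5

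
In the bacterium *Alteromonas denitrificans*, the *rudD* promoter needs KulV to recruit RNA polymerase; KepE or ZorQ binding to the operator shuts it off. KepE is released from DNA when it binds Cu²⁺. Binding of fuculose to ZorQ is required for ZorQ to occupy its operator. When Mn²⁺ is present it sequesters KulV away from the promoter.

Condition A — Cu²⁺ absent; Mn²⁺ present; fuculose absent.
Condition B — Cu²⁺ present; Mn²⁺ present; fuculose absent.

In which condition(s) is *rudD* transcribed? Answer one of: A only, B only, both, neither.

Condition A:
Cu²⁺ is absent, so KepE is active.
Mn²⁺ is present, so KulV is inactive.
Fuculose is absent, so ZorQ is inactive.
With repressor KepE bound, *rudD* is not transcribed.
→ *rudD* is OFF in A.
Condition B:
Cu²⁺ is present, so KepE is inactive.
Mn²⁺ is present, so KulV is inactive.
Fuculose is absent, so ZorQ is inactive.
Required activator KulV is absent, so *rudD* is not transcribed.
→ *rudD* is OFF in B.

neither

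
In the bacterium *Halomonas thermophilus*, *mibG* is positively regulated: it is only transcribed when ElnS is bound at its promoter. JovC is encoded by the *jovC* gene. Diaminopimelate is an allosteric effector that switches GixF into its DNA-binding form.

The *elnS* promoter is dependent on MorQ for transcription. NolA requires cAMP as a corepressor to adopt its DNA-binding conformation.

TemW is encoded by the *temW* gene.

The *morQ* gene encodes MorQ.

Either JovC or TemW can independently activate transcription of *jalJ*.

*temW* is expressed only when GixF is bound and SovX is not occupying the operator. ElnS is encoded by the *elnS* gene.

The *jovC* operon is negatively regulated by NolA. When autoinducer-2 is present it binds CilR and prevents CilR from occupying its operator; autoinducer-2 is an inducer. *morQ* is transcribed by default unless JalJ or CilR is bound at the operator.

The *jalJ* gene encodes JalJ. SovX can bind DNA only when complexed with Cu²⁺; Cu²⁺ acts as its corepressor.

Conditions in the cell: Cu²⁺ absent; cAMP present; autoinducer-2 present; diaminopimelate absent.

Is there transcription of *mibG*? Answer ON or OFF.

ON

cAMP is present, so NolA is active.
With repressor NolA bound, *jovC* is not transcribed.
So JovC is not produced.
Diaminopimelate is absent, so GixF is inactive.
Cu²⁺ is absent, so SovX is inactive.
Required activator GixF is absent, so *temW* is not transcribed.
So TemW is not produced.
No activator is available at the *jalJ* promoter, so *jalJ* is not transcribed.
So JalJ is not produced.
Autoinducer-2 is present, so CilR is inactive.
With no repressor bound, *morQ* is transcribed.
So MorQ is produced and active.
No repressor is bound and MorQ is active, so *elnS* is transcribed.
So ElnS is produced and active.
No repressor is bound and ElnS is active, so *mibG* is transcribed.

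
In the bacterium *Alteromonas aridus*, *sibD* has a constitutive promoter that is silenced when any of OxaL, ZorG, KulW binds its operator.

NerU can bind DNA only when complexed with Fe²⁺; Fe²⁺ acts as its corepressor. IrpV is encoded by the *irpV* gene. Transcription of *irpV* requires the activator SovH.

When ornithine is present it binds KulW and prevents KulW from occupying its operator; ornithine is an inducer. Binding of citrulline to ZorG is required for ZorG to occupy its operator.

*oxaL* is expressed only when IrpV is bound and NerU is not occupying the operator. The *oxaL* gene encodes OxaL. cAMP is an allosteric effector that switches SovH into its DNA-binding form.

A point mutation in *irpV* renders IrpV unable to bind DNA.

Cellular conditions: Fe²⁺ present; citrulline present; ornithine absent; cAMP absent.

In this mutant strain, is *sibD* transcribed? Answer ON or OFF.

IrpV is non-functional in this strain, so it has no effect.
Fe²⁺ is present, so NerU is active.
With repressor NerU bound, *oxaL* is not transcribed.
So OxaL is not produced.
Citrulline is present, so ZorG is active.
Ornithine is absent, so KulW is active.
With repressor ZorG bound, *sibD* is not transcribed.

OFF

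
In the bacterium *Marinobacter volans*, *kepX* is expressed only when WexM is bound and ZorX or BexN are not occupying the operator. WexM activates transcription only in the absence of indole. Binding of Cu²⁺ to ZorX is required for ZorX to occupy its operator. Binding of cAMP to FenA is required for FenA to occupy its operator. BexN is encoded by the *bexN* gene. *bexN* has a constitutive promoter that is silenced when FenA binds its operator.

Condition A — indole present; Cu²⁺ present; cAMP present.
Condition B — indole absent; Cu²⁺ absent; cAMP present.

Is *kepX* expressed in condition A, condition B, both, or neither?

Condition A:
Indole is present, so WexM is inactive.
Cu²⁺ is present, so ZorX is active.
cAMP is present, so FenA is active.
With repressor FenA bound, *bexN* is not transcribed.
So BexN is not produced.
With repressor ZorX bound, *kepX* is not transcribed.
→ *kepX* is OFF in A.
Condition B:
Indole is absent, so WexM is active.
Cu²⁺ is absent, so ZorX is inactive.
cAMP is present, so FenA is active.
With repressor FenA bound, *bexN* is not transcribed.
So BexN is not produced.
No repressor is bound and WexM is active, so *kepX* is transcribed.
→ *kepX* is ON in B.

B only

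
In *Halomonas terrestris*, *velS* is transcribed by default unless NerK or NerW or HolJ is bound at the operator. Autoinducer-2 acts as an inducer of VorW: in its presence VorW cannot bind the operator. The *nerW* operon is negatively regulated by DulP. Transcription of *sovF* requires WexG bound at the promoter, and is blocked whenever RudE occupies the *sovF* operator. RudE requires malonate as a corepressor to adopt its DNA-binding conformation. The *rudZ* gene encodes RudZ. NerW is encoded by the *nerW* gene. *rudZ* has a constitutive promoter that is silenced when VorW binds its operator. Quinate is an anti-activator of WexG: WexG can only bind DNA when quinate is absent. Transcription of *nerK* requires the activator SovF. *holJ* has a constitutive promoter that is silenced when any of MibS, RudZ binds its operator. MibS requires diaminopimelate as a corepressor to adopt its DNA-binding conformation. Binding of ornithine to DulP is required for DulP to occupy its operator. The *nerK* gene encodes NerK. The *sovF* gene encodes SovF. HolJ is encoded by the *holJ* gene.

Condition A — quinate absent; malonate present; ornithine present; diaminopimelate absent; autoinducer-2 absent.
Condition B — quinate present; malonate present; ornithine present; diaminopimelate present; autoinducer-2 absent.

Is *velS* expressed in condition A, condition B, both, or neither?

B only

Condition A:
Quinate is absent, so WexG is active.
Malonate is present, so RudE is active.
With repressor RudE bound, *sovF* is not transcribed.
So SovF is not produced.
Required activator SovF is absent, so *nerK* is not transcribed.
So NerK is not produced.
Ornithine is present, so DulP is active.
With repressor DulP bound, *nerW* is not transcribed.
So NerW is not produced.
Diaminopimelate is absent, so MibS is inactive.
Autoinducer-2 is absent, so VorW is active.
With repressor VorW bound, *rudZ* is not transcribed.
So RudZ is not produced.
With no repressor bound, *holJ* is transcribed.
So HolJ is produced and active.
With repressor HolJ bound, *velS* is not transcribed.
→ *velS* is OFF in A.
Condition B:
Quinate is present, so WexG is inactive.
Malonate is present, so RudE is active.
With repressor RudE bound, *sovF* is not transcribed.
So SovF is not produced.
Required activator SovF is absent, so *nerK* is not transcribed.
So NerK is not produced.
Ornithine is present, so DulP is active.
With repressor DulP bound, *nerW* is not transcribed.
So NerW is not produced.
Diaminopimelate is present, so MibS is active.
Autoinducer-2 is absent, so VorW is active.
With repressor VorW bound, *rudZ* is not transcribed.
So RudZ is not produced.
With repressor MibS bound, *holJ* is not transcribed.
So HolJ is not produced.
With no repressor bound, *velS* is transcribed.
→ *velS* is ON in B.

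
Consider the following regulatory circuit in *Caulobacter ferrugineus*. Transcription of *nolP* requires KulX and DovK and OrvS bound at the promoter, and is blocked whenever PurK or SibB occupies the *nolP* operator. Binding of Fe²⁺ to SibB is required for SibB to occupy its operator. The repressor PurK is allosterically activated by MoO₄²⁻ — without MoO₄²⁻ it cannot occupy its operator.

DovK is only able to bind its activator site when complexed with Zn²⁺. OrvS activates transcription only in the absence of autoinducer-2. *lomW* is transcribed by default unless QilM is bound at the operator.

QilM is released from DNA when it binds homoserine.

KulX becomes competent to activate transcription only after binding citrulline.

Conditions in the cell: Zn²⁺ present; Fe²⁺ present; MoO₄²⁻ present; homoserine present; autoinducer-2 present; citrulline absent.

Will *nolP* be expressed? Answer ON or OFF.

OFF

Citrulline is absent, so KulX is inactive.
MoO₄²⁻ is present, so PurK is active.
Zn²⁺ is present, so DovK is active.
Autoinducer-2 is present, so OrvS is inactive.
Fe²⁺ is present, so SibB is active.
With repressor PurK bound, *nolP* is not transcribed.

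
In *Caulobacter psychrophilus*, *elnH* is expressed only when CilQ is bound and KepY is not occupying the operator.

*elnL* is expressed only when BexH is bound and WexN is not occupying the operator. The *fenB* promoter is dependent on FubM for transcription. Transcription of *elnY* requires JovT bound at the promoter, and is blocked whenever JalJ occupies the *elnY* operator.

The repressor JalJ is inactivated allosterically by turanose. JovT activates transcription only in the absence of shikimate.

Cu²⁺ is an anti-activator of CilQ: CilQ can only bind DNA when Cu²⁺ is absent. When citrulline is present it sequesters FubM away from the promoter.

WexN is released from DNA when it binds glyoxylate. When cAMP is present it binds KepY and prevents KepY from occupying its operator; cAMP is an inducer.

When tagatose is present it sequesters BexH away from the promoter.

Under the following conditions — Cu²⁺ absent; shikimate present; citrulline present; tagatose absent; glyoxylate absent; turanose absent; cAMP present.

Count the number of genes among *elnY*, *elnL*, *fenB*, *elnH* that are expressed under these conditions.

Shikimate is present, so JovT is inactive.
Turanose is absent, so JalJ is active.
With repressor JalJ bound, *elnY* is not transcribed.
→ *elnY* is OFF.
Glyoxylate is absent, so WexN is active.
Tagatose is absent, so BexH is active.
With repressor WexN bound, *elnL* is not transcribed.
→ *elnL* is OFF.
Citrulline is present, so FubM is inactive.
Required activator FubM is absent, so *fenB* is not transcribed.
→ *fenB* is OFF.
Cu²⁺ is absent, so CilQ is active.
cAMP is present, so KepY is inactive.
No repressor is bound and CilQ is active, so *elnH* is transcribed.
→ *elnH* is ON.
1 of the 4 genes is transcribed.

1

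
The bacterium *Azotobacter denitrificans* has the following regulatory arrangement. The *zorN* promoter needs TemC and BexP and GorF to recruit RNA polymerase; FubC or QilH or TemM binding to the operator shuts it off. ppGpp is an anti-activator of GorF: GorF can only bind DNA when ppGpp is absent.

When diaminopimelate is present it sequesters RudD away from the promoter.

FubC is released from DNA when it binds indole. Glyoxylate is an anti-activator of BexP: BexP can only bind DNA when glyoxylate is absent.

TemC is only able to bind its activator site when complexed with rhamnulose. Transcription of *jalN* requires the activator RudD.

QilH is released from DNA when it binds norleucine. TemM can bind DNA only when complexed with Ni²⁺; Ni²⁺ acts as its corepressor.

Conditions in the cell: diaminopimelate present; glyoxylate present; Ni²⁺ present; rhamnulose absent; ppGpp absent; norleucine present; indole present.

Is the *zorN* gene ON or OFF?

OFF

Rhamnulose is absent, so TemC is inactive.
Indole is present, so FubC is inactive.
Glyoxylate is present, so BexP is inactive.
Norleucine is present, so QilH is inactive.
Ni²⁺ is present, so TemM is active.
ppGpp is absent, so GorF is active.
With repressor TemM bound, *zorN* is not transcribed.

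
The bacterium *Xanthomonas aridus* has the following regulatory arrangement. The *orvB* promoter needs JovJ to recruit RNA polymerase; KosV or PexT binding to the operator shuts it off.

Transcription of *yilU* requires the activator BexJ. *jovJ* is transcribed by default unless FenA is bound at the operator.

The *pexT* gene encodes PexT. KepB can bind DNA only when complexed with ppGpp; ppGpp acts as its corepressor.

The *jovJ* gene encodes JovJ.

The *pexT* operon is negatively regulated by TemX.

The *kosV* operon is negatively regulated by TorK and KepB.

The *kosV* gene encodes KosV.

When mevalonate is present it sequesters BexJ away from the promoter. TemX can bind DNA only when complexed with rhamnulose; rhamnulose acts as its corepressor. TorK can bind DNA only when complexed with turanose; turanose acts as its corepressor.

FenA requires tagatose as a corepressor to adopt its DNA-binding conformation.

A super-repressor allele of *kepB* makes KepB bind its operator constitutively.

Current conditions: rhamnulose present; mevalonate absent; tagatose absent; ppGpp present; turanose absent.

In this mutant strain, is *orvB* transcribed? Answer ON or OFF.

ON

Turanose is absent, so TorK is inactive.
KepB is constitutively active in this strain.
With repressor KepB bound, *kosV* is not transcribed.
So KosV is not produced.
Rhamnulose is present, so TemX is active.
With repressor TemX bound, *pexT* is not transcribed.
So PexT is not produced.
Tagatose is absent, so FenA is inactive.
With no repressor bound, *jovJ* is transcribed.
So JovJ is produced and active.
No repressor is bound and JovJ is active, so *orvB* is transcribed.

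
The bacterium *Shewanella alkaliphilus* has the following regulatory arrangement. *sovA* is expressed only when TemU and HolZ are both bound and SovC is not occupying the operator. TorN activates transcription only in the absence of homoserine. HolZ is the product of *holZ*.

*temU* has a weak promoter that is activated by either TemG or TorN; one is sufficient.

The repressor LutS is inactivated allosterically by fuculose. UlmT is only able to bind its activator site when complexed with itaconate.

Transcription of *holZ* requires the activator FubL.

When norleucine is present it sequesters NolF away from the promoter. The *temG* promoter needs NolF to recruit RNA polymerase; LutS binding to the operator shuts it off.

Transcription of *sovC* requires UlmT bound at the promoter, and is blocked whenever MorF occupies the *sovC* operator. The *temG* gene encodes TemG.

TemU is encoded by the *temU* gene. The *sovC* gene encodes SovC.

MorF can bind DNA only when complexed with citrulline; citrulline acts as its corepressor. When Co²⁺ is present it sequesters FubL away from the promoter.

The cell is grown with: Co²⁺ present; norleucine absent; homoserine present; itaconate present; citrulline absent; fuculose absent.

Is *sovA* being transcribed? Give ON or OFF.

OFF

Itaconate is present, so UlmT is active.
Citrulline is absent, so MorF is inactive.
No repressor is bound and UlmT is active, so *sovC* is transcribed.
So SovC is produced and active.
Norleucine is absent, so NolF is active.
Fuculose is absent, so LutS is active.
With repressor LutS bound, *temG* is not transcribed.
So TemG is not produced.
Homoserine is present, so TorN is inactive.
No activator is available at the *temU* promoter, so *temU* is not transcribed.
So TemU is not produced.
Co²⁺ is present, so FubL is inactive.
Required activator FubL is absent, so *holZ* is not transcribed.
So HolZ is not produced.
With repressor SovC bound, *sovA* is not transcribed.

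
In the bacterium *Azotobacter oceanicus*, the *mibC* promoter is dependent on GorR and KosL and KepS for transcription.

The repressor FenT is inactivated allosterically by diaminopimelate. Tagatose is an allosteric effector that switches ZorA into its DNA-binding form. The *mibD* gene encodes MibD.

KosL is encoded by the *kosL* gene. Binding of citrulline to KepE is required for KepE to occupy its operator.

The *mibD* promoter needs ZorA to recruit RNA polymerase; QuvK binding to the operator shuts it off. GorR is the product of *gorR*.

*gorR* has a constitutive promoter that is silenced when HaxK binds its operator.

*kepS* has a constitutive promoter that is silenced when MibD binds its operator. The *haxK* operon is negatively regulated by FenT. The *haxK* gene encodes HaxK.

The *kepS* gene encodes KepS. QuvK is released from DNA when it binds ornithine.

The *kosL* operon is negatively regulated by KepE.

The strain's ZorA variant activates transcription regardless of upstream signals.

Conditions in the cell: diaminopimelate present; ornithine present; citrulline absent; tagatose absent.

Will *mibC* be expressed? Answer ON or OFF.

OFF

Diaminopimelate is present, so FenT is inactive.
With no repressor bound, *haxK* is transcribed.
So HaxK is produced and active.
With repressor HaxK bound, *gorR* is not transcribed.
So GorR is not produced.
Citrulline is absent, so KepE is inactive.
With no repressor bound, *kosL* is transcribed.
So KosL is produced and active.
Ornithine is present, so QuvK is inactive.
ZorA is constitutively active in this strain.
No repressor is bound and ZorA is active, so *mibD* is transcribed.
So MibD is produced and active.
With repressor MibD bound, *kepS* is not transcribed.
So KepS is not produced.
Required activator GorR is absent, so *mibC* is not transcribed.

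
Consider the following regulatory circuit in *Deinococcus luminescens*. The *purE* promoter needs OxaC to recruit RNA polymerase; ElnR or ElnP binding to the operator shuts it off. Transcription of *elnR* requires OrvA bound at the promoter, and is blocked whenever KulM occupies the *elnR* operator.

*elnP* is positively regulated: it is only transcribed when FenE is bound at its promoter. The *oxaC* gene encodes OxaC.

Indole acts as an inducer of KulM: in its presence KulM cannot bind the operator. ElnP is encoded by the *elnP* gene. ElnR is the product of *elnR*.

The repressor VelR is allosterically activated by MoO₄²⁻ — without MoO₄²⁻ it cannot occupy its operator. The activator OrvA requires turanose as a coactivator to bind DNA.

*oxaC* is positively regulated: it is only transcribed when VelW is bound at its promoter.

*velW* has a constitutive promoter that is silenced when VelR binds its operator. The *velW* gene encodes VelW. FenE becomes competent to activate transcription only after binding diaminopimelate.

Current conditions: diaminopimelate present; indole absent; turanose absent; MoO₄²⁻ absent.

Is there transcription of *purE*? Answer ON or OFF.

OFF

Indole is absent, so KulM is active.
Turanose is absent, so OrvA is inactive.
With repressor KulM bound, *elnR* is not transcribed.
So ElnR is not produced.
Diaminopimelate is present, so FenE is active.
No repressor is bound and FenE is active, so *elnP* is transcribed.
So ElnP is produced and active.
MoO₄²⁻ is absent, so VelR is inactive.
With no repressor bound, *velW* is transcribed.
So VelW is produced and active.
No repressor is bound and VelW is active, so *oxaC* is transcribed.
So OxaC is produced and active.
With repressor ElnP bound, *purE* is not transcribed.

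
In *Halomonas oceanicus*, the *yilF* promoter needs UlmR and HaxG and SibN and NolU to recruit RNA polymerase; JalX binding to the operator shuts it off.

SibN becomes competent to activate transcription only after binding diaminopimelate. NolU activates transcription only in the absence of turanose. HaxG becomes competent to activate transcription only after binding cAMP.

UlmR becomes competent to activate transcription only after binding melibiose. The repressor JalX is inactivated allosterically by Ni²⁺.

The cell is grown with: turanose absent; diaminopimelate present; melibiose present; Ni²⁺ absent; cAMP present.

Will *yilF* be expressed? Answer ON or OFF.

OFF

Ni²⁺ is absent, so JalX is active.
Melibiose is present, so UlmR is active.
cAMP is present, so HaxG is active.
Diaminopimelate is present, so SibN is active.
Turanose is absent, so NolU is active.
With repressor JalX bound, *yilF* is not transcribed.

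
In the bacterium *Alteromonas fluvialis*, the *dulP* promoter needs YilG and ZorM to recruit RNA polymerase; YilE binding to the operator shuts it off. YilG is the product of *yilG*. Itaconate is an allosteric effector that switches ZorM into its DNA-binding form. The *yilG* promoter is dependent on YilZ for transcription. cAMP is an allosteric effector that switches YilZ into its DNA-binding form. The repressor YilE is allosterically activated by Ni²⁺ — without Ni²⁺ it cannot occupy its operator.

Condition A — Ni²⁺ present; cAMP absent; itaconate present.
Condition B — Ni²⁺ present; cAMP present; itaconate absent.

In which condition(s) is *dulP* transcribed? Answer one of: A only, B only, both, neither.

Condition A:
Ni²⁺ is present, so YilE is active.
cAMP is absent, so YilZ is inactive.
Required activator YilZ is absent, so *yilG* is not transcribed.
So YilG is not produced.
Itaconate is present, so ZorM is active.
With repressor YilE bound, *dulP* is not transcribed.
→ *dulP* is OFF in A.
Condition B:
Ni²⁺ is present, so YilE is active.
cAMP is present, so YilZ is active.
No repressor is bound and YilZ is active, so *yilG* is transcribed.
So YilG is produced and active.
Itaconate is absent, so ZorM is inactive.
With repressor YilE bound, *dulP* is not transcribed.
→ *dulP* is OFF in B.

neither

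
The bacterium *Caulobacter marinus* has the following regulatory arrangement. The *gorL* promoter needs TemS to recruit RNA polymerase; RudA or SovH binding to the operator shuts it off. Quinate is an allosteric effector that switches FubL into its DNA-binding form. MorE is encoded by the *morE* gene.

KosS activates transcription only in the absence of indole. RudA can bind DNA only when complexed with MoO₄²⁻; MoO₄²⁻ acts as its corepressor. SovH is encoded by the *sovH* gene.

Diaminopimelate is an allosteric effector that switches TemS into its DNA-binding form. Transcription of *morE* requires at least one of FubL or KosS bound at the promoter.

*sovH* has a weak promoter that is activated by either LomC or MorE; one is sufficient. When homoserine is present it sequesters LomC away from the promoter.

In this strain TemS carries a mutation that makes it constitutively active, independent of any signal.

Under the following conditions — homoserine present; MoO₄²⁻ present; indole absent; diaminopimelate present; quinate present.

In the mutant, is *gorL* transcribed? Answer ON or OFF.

OFF

MoO₄²⁻ is present, so RudA is active.
Homoserine is present, so LomC is inactive.
Quinate is present, so FubL is active.
Indole is absent, so KosS is active.
Activator FubL is present, so *morE* is transcribed.
So MorE is produced and active.
Activator MorE is present, so *sovH* is transcribed.
So SovH is produced and active.
TemS is constitutively active in this strain.
With repressor RudA bound, *gorL* is not transcribed.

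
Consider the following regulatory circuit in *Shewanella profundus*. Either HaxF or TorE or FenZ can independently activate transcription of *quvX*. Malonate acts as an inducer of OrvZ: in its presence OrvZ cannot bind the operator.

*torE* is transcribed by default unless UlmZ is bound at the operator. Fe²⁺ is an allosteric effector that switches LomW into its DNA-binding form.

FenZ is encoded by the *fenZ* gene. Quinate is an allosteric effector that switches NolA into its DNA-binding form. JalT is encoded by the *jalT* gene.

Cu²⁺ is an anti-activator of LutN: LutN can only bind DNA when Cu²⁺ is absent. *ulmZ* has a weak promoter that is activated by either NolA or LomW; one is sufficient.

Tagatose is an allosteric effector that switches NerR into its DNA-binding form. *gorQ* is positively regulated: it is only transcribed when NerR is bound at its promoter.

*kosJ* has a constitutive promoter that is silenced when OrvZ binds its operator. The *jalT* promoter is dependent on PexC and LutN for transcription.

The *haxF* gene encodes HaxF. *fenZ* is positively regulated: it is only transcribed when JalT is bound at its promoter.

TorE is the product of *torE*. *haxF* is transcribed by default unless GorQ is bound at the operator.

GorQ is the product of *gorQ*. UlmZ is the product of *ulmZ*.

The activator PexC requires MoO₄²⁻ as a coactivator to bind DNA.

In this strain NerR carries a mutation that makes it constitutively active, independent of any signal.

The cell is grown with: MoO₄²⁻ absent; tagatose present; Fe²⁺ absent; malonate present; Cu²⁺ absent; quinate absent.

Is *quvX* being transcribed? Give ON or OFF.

NerR is constitutively active in this strain.
No repressor is bound and NerR is active, so *gorQ* is transcribed.
So GorQ is produced and active.
With repressor GorQ bound, *haxF* is not transcribed.
So HaxF is not produced.
Quinate is absent, so NolA is inactive.
Fe²⁺ is absent, so LomW is inactive.
No activator is available at the *ulmZ* promoter, so *ulmZ* is not transcribed.
So UlmZ is not produced.
With no repressor bound, *torE* is transcribed.
So TorE is produced and active.
MoO₄²⁻ is absent, so PexC is inactive.
Cu²⁺ is absent, so LutN is active.
Required activator PexC is absent, so *jalT* is not transcribed.
So JalT is not produced.
Required activator JalT is absent, so *fenZ* is not transcribed.
So FenZ is not produced.
Activator TorE is present, so *quvX* is transcribed.

ON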